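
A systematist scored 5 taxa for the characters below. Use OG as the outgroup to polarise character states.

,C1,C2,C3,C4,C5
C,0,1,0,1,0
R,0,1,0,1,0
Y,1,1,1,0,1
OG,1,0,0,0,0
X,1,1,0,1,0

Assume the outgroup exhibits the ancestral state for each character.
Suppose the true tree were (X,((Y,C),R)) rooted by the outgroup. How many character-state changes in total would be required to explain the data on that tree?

Map each character onto (X,((Y,C),R)) (rooted by OG) and count the minimum state changes it requires (Fitch parsimony):
C1: 2; C2: 1; C3: 1; C4: 2; C5: 1.
Total tree length = 7.

7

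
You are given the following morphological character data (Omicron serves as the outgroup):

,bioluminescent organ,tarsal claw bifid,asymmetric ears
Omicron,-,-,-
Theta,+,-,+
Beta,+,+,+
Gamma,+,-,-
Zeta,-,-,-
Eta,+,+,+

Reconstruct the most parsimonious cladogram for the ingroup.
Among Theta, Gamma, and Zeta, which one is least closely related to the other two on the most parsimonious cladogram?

Zeta

The outgroup has state '-' for every character, so '+' is the derived state throughout.
bioluminescent organ: derived state '+' in Beta, Eta, Gamma, and Theta only — synapomorphy for {Beta, Eta, Gamma, Theta}.
tarsal claw bifid: derived state '+' in Beta and Eta only — synapomorphy for {Beta, Eta}.
asymmetric ears: derived state '+' in Beta, Eta, and Theta only — synapomorphy for {Beta, Eta, Theta}.
Most parsimonious ingroup topology: (((Theta,(Beta,Eta)),Gamma),Zeta).
Gamma and Theta share a more recent common ancestor with each other than either does with Zeta, so Zeta is the least closely related of the three.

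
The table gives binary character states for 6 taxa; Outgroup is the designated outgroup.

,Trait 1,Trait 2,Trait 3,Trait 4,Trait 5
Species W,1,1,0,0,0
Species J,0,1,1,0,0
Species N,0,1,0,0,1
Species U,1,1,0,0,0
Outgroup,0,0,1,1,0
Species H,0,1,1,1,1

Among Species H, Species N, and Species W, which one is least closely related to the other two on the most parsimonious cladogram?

Species H

Character polarity is set by the outgroup: the derived state is whichever differs from the outgroup's state, so for Trait 3, Trait 4 the derived state is '0', and for the remaining characters it is '1'.
Trait 1 (derived state '1') is shared by Species U and Species W — a synapomorphy uniting that clade.
All ingroup taxa share the derived state '1' for Trait 2; it defines the ingroup but does not resolve relationships within it.
Only Species N, Species U, and Species W show the derived state '0' for Trait 3, supporting them as a clade.
Trait 4: derived state '0' in Species J, Species N, Species U, and Species W only — synapomorphy for {Species J, Species N, Species U, Species W}.
Trait 5 groups Species H and Species N, which is incompatible with the clades supported by the remaining characters; treating it as convergent (homoplasy) costs fewer steps than any alternative tree.
Most parsimonious ingroup topology: (((Species N,(Species U,Species W)),Species J),Species H).
Species W and Species N share a more recent common ancestor with each other than either does with Species H, so Species H is the least closely related of the three.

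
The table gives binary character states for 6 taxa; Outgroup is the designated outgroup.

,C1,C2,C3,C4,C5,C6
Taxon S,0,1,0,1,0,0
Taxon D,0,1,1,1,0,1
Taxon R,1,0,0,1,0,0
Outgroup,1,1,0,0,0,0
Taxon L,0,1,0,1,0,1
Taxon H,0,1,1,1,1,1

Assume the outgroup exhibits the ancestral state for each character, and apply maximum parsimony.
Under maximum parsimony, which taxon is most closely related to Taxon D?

Character polarity is set by the outgroup: the derived state is whichever differs from the outgroup's state, so for C1, C2 the derived state is '0', and for the remaining characters it is '1'.
Only Taxon D, Taxon H, Taxon L, and Taxon S show the derived state '0' for C1, supporting them as a clade.
C2 (derived state '0') is unique to Taxon R (autapomorphy; uninformative for grouping).
C3 (derived state '1') is shared by Taxon D and Taxon H — a synapomorphy uniting that clade.
All ingroup taxa share the derived state '1' for C4; it defines the ingroup but does not resolve relationships within it.
C5: derived state '1' in Taxon H only — an autapomorphy, so it tells us nothing about relationships among taxa.
Only Taxon D, Taxon H, and Taxon L show the derived state '1' for C6, supporting them as a clade.
Most parsimonious ingroup topology: ((Taxon S,((Taxon D,Taxon H),Taxon L)),Taxon R).
Taxon D and Taxon H form a cherry on this tree, so they are sister taxa.

Taxon H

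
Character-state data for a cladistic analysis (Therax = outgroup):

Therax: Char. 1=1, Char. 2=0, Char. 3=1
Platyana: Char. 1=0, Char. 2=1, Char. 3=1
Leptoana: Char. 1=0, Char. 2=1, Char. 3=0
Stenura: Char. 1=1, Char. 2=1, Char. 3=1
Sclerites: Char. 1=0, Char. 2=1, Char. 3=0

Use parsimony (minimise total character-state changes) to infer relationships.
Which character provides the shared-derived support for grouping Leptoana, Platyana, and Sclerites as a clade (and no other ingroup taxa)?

Character polarity is set by the outgroup: the derived state is whichever differs from the outgroup's state, so for Char. 1, Char. 3 the derived state is '0', and for the remaining characters it is '1'.
Char. 1: derived state '0' in Leptoana, Platyana, and Sclerites only — synapomorphy for {Leptoana, Platyana, Sclerites}.
Char. 2 (derived state '1') is shared by all ingroup taxa — unites the whole ingroup.
Only Leptoana and Sclerites show the derived state '0' for Char. 3, supporting them as a clade.
Most parsimonious ingroup topology: (((Leptoana,Sclerites),Platyana),Stenura).
The clade {Leptoana, Platyana, Sclerites} is supported by Char. 1: its derived state '0' occurs in exactly those taxa and in no other taxon (including the outgroup).

Char. 1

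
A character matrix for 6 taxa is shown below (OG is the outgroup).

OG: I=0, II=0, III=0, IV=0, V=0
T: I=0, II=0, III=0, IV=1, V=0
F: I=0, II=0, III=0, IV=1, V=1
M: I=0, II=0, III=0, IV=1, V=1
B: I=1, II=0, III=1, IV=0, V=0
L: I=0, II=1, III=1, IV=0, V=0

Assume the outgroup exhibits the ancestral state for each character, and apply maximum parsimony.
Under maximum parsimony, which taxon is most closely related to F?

The outgroup has state '0' for every character, so '1' is the derived state throughout.
I (derived state '1') is unique to B (autapomorphy; uninformative for grouping).
II: derived state '1' in L only — an autapomorphy, so it tells us nothing about relationships among taxa.
Only B and L show the derived state '1' for III, supporting them as a clade.
IV: derived state '1' in F, M, and T only — synapomorphy for {F, M, T}.
V: derived state '1' in F and M only — synapomorphy for {F, M}.
Most parsimonious ingroup topology: ((T,(F,M)),(B,L)).
F and M form a cherry on this tree, so they are sister taxa.

M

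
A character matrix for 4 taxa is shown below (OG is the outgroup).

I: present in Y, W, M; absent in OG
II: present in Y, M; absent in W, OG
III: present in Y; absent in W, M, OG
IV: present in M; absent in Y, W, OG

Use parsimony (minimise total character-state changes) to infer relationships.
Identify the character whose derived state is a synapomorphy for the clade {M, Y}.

II

The outgroup has state 'absent' for every character, so 'present' is the derived state throughout.
All ingroup taxa share the derived state 'present' for I; it defines the ingroup but does not resolve relationships within it.
Only M and Y show the derived state 'present' for II, supporting them as a clade.
III: derived state 'present' in Y only — an autapomorphy, so it tells us nothing about relationships among taxa.
IV (derived state 'present') is unique to M (autapomorphy; uninformative for grouping).
Most parsimonious ingroup topology: ((M,Y),W).
The clade {M, Y} is supported by II: its derived state 'present' occurs in exactly those taxa and in no other taxon (including the outgroup).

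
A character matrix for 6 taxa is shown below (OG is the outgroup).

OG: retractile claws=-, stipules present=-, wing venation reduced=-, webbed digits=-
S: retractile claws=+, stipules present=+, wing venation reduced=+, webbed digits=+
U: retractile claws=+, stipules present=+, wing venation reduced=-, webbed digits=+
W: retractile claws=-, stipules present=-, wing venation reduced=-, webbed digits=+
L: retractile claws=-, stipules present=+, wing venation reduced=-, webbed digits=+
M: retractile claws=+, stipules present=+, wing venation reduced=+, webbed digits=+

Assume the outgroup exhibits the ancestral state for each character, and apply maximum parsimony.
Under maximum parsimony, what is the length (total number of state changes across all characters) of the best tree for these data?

The outgroup has state '-' for every character, so '+' is the derived state throughout.
retractile claws: derived state '+' in M, S, and U only — synapomorphy for {M, S, U}.
Only L, M, S, and U show the derived state '+' for stipules present, supporting them as a clade.
wing venation reduced (derived state '+') is shared by M and S — a synapomorphy uniting that clade.
All ingroup taxa share the derived state '+' for webbed digits; it defines the ingroup but does not resolve relationships within it.
Most parsimonious ingroup topology: ((((S,M),U),L),W).
Changes per character on this tree: retractile claws: 1; stipules present: 1; wing venation reduced: 1; webbed digits: 1.
Total = 4.

4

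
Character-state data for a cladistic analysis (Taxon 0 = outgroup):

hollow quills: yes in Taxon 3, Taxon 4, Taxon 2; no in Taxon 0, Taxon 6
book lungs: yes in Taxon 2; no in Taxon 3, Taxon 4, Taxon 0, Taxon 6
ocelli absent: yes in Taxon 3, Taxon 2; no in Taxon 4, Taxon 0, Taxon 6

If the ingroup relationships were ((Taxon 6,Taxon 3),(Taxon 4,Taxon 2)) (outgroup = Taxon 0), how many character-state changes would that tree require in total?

5

Map each character onto ((Taxon 6,Taxon 3),(Taxon 4,Taxon 2)) (rooted by Taxon 0) and count the minimum state changes it requires (Fitch parsimony):
hollow quills: 2; book lungs: 1; ocelli absent: 2.
Total tree length = 5.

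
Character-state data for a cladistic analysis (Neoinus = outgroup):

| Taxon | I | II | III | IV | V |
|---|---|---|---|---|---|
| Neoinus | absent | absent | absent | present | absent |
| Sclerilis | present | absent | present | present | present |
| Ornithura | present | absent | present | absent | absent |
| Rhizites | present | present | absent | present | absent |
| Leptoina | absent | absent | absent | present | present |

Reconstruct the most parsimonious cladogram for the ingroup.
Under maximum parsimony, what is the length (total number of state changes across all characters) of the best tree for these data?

6

Character polarity is set by the outgroup: the derived state is whichever differs from the outgroup's state, so for IV the derived state is 'absent', and for the remaining characters it is 'present'.
I (derived state 'present') is shared by Ornithura, Rhizites, and Sclerilis — a synapomorphy uniting that clade.
II: derived state 'present' in Rhizites only — an autapomorphy, so it tells us nothing about relationships among taxa.
III (derived state 'present') is shared by Ornithura and Sclerilis — a synapomorphy uniting that clade.
IV (derived state 'absent') is unique to Ornithura (autapomorphy; uninformative for grouping).
V (state 'present') occurs in Leptoina and Sclerilis but conflicts with the nesting implied by the other characters — most parsimoniously interpreted as homoplasy.
Most parsimonious ingroup topology: (((Sclerilis,Ornithura),Rhizites),Leptoina).
Changes per character on this tree: I: 1; II: 1; III: 1; IV: 1; V: 2.
Total = 6.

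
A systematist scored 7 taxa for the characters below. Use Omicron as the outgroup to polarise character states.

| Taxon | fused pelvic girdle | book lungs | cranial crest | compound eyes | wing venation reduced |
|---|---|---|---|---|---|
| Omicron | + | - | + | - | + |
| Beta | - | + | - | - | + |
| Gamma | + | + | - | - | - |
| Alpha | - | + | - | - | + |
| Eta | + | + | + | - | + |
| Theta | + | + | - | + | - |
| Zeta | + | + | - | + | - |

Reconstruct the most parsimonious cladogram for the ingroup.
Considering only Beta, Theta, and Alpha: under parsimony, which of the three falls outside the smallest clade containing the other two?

Theta

Character polarity is set by the outgroup: the derived state is whichever differs from the outgroup's state, so for fused pelvic girdle, cranial crest, wing venation reduced the derived state is '-', and for the remaining characters it is '+'.
fused pelvic girdle: derived state '-' in Alpha and Beta only — synapomorphy for {Alpha, Beta}.
book lungs (derived state '+') is shared by all ingroup taxa — unites the whole ingroup.
cranial crest: derived state '-' in Alpha, Beta, Gamma, Theta, and Zeta only — synapomorphy for {Alpha, Beta, Gamma, Theta, Zeta}.
compound eyes (derived state '+') is shared by Theta and Zeta — a synapomorphy uniting that clade.
Only Gamma, Theta, and Zeta show the derived state '-' for wing venation reduced, supporting them as a clade.
Most parsimonious ingroup topology: (((Beta,Alpha),(Gamma,(Theta,Zeta))),Eta).
Alpha and Beta share a more recent common ancestor with each other than either does with Theta, so Theta is the least closely related of the three.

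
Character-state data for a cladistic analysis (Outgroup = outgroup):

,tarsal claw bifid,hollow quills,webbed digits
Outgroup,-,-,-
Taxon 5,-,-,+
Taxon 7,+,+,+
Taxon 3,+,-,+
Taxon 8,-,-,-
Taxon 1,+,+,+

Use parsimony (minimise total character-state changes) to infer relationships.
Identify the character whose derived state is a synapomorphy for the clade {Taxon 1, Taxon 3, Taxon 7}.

tarsal claw bifid

The outgroup has state '-' for every character, so '+' is the derived state throughout.
tarsal claw bifid: derived state '+' in Taxon 1, Taxon 3, and Taxon 7 only — synapomorphy for {Taxon 1, Taxon 3, Taxon 7}.
hollow quills: derived state '+' in Taxon 1 and Taxon 7 only — synapomorphy for {Taxon 1, Taxon 7}.
Only Taxon 1, Taxon 3, Taxon 5, and Taxon 7 show the derived state '+' for webbed digits, supporting them as a clade.
Most parsimonious ingroup topology: (Taxon 8,(((Taxon 7,Taxon 1),Taxon 3),Taxon 5)).
The clade {Taxon 1, Taxon 3, Taxon 7} is supported by tarsal claw bifid: its derived state '+' occurs in exactly those taxa and in no other taxon (including the outgroup).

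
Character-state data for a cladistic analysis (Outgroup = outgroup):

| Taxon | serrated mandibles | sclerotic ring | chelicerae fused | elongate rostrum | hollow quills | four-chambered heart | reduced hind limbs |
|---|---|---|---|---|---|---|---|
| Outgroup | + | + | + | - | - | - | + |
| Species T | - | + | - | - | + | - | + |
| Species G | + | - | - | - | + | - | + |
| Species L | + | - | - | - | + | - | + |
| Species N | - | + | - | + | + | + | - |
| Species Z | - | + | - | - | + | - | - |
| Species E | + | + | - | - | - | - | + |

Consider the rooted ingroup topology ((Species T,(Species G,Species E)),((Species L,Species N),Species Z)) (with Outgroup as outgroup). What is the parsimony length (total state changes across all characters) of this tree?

12

Map each character onto ((Species T,(Species G,Species E)),((Species L,Species N),Species Z)) (rooted by Outgroup) and count the minimum state changes it requires (Fitch parsimony):
serrated mandibles: 3; sclerotic ring: 2; chelicerae fused: 1; elongate rostrum: 1; hollow quills: 2; four-chambered heart: 1; reduced hind limbs: 2.
Total tree length = 12.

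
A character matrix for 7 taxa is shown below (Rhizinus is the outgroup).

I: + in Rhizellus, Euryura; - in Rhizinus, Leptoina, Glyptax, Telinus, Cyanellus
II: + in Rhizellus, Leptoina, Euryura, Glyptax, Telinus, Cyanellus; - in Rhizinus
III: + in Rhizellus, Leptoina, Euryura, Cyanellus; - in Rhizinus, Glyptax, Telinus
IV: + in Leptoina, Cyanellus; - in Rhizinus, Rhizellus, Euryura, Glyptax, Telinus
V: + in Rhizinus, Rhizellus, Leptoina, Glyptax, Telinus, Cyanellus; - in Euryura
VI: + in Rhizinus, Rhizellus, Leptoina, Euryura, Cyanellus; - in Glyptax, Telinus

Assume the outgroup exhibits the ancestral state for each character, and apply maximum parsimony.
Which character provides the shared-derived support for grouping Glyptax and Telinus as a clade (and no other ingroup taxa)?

Character polarity is set by the outgroup: the derived state is whichever differs from the outgroup's state, so for V, VI the derived state is '-', and for the remaining characters it is '+'.
I (derived state '+') is shared by Euryura and Rhizellus — a synapomorphy uniting that clade.
II (derived state '+') is shared by all ingroup taxa — unites the whole ingroup.
III: derived state '+' in Cyanellus, Euryura, Leptoina, and Rhizellus only — synapomorphy for {Cyanellus, Euryura, Leptoina, Rhizellus}.
IV (derived state '+') is shared by Cyanellus and Leptoina — a synapomorphy uniting that clade.
V: derived state '-' in Euryura only — an autapomorphy, so it tells us nothing about relationships among taxa.
Only Glyptax and Telinus show the derived state '-' for VI, supporting them as a clade.
Most parsimonious ingroup topology: (((Rhizellus,Euryura),(Leptoina,Cyanellus)),(Glyptax,Telinus)).
The clade {Glyptax, Telinus} is supported by VI: its derived state '-' occurs in exactly those taxa and in no other taxon (including the outgroup).

VI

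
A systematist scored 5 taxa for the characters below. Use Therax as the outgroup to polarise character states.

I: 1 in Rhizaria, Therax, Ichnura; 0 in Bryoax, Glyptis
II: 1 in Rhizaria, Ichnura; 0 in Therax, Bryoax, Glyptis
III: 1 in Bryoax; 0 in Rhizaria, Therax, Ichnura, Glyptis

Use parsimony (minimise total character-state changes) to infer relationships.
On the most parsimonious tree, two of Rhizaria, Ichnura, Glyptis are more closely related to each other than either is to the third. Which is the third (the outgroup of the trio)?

Character polarity is set by the outgroup: the derived state is whichever differs from the outgroup's state, so for I the derived state is '0', and for the remaining characters it is '1'.
Only Bryoax and Glyptis show the derived state '0' for I, supporting them as a clade.
Only Ichnura and Rhizaria show the derived state '1' for II, supporting them as a clade.
III: derived state '1' in Bryoax only — an autapomorphy, so it tells us nothing about relationships among taxa.
Most parsimonious ingroup topology: ((Bryoax,Glyptis),(Rhizaria,Ichnura)).
Rhizaria and Ichnura share a more recent common ancestor with each other than either does with Glyptis, so Glyptis is the least closely related of the three.

Glyptis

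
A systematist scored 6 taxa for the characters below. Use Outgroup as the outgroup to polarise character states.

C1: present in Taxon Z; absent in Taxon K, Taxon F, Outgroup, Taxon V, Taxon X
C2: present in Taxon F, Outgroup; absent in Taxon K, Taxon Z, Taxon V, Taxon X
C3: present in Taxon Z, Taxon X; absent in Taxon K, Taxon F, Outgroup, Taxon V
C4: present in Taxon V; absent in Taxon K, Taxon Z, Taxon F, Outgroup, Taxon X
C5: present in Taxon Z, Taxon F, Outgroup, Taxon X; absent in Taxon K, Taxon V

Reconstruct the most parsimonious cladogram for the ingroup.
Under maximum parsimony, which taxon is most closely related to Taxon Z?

Taxon X

Character polarity is set by the outgroup: the derived state is whichever differs from the outgroup's state, so for C2, C5 the derived state is 'absent', and for the remaining characters it is 'present'.
C1: derived state 'present' in Taxon Z only — an autapomorphy, so it tells us nothing about relationships among taxa.
C2 (derived state 'absent') is shared by Taxon K, Taxon V, Taxon X, and Taxon Z — a synapomorphy uniting that clade.
C3: derived state 'present' in Taxon X and Taxon Z only — synapomorphy for {Taxon X, Taxon Z}.
C4 (derived state 'present') is unique to Taxon V (autapomorphy; uninformative for grouping).
C5 (derived state 'absent') is shared by Taxon K and Taxon V — a synapomorphy uniting that clade.
Most parsimonious ingroup topology: (((Taxon X,Taxon Z),(Taxon K,Taxon V)),Taxon F).
Taxon Z and Taxon X form a cherry on this tree, so they are sister taxa.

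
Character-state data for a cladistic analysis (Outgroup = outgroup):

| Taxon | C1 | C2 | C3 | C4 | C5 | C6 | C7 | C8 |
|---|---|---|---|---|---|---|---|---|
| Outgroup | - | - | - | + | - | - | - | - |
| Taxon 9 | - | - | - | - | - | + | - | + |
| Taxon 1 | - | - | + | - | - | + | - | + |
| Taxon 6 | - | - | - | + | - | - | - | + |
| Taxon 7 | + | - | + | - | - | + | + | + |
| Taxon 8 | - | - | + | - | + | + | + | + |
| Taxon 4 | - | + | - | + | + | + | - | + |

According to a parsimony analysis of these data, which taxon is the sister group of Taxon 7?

Taxon 8

Character polarity is set by the outgroup: the derived state is whichever differs from the outgroup's state, so for C4 the derived state is '-', and for the remaining characters it is '+'.
C1 (derived state '+') is unique to Taxon 7 (autapomorphy; uninformative for grouping).
C2: derived state '+' in Taxon 4 only — an autapomorphy, so it tells us nothing about relationships among taxa.
C3 (derived state '+') is shared by Taxon 1, Taxon 7, and Taxon 8 — a synapomorphy uniting that clade.
Only Taxon 1, Taxon 7, Taxon 8, and Taxon 9 show the derived state '-' for C4, supporting them as a clade.
C5 groups Taxon 4 and Taxon 8, which is incompatible with the clades supported by the remaining characters; treating it as convergent (homoplasy) costs fewer steps than any alternative tree.
Only Taxon 1, Taxon 4, Taxon 7, Taxon 8, and Taxon 9 show the derived state '+' for C6, supporting them as a clade.
C7: derived state '+' in Taxon 7 and Taxon 8 only — synapomorphy for {Taxon 7, Taxon 8}.
C8 (derived state '+') is shared by all ingroup taxa — unites the whole ingroup.
Most parsimonious ingroup topology: (((Taxon 9,(Taxon 1,(Taxon 7,Taxon 8))),Taxon 4),Taxon 6).
Taxon 7 and Taxon 8 form a cherry on this tree, so they are sister taxa.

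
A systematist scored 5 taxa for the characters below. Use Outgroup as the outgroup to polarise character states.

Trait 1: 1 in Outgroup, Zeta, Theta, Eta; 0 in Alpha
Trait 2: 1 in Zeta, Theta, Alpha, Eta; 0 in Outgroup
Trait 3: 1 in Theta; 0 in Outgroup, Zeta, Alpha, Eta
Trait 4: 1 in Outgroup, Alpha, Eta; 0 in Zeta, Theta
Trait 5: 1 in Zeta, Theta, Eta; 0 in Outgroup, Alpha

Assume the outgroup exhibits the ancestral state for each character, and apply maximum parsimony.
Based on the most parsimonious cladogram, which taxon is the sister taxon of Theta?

Zeta

Character polarity is set by the outgroup: the derived state is whichever differs from the outgroup's state, so for Trait 1, Trait 4 the derived state is '0', and for the remaining characters it is '1'.
Trait 1: derived state '0' in Alpha only — an autapomorphy, so it tells us nothing about relationships among taxa.
Trait 2 (derived state '1') is shared by all ingroup taxa — unites the whole ingroup.
Trait 3 (derived state '1') is unique to Theta (autapomorphy; uninformative for grouping).
Trait 4 (derived state '0') is shared by Theta and Zeta — a synapomorphy uniting that clade.
Trait 5: derived state '1' in Eta, Theta, and Zeta only — synapomorphy for {Eta, Theta, Zeta}.
Most parsimonious ingroup topology: (((Zeta,Theta),Eta),Alpha).
Theta and Zeta form a cherry on this tree, so they are sister taxa.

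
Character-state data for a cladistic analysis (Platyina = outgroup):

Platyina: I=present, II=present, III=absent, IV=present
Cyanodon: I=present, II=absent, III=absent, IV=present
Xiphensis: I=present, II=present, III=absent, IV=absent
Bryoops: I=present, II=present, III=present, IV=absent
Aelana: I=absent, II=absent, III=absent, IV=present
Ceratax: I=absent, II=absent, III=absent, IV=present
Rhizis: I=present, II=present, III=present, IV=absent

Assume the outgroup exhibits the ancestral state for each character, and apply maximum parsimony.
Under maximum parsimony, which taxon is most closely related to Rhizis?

Bryoops

Character polarity is set by the outgroup: the derived state is whichever differs from the outgroup's state, so for I, II, IV the derived state is 'absent', and for the remaining characters it is 'present'.
I (derived state 'absent') is shared by Aelana and Ceratax — a synapomorphy uniting that clade.
II (derived state 'absent') is shared by Aelana, Ceratax, and Cyanodon — a synapomorphy uniting that clade.
Only Bryoops and Rhizis show the derived state 'present' for III, supporting them as a clade.
IV (derived state 'absent') is shared by Bryoops, Rhizis, and Xiphensis — a synapomorphy uniting that clade.
Most parsimonious ingroup topology: ((Cyanodon,(Aelana,Ceratax)),(Xiphensis,(Bryoops,Rhizis))).
Rhizis and Bryoops form a cherry on this tree, so they are sister taxa.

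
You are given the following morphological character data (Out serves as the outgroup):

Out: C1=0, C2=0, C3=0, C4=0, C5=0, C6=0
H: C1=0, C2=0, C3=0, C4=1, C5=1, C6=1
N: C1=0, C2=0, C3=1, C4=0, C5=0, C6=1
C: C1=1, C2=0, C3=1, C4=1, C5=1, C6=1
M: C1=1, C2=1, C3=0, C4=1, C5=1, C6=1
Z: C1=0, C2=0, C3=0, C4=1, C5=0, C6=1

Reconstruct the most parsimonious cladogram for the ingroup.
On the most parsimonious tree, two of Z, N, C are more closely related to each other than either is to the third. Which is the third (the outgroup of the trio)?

The outgroup has state '0' for every character, so '1' is the derived state throughout.
C1: derived state '1' in C and M only — synapomorphy for {C, M}.
C2: derived state '1' in M only — an autapomorphy, so it tells us nothing about relationships among taxa.
C3 groups C and N, which is incompatible with the clades supported by the remaining characters; treating it as convergent (homoplasy) costs fewer steps than any alternative tree.
Only C, H, M, and Z show the derived state '1' for C4, supporting them as a clade.
C5: derived state '1' in C, H, and M only — synapomorphy for {C, H, M}.
All ingroup taxa share the derived state '1' for C6; it defines the ingroup but does not resolve relationships within it.
Most parsimonious ingroup topology: (((H,(C,M)),Z),N).
Z and C share a more recent common ancestor with each other than either does with N, so N is the least closely related of the three.

N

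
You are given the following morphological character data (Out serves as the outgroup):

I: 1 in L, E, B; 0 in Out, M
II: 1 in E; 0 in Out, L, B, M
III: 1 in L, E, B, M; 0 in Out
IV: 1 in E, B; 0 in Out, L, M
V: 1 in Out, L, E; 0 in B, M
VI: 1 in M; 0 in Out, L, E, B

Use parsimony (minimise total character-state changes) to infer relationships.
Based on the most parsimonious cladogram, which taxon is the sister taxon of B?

E

Character polarity is set by the outgroup: the derived state is whichever differs from the outgroup's state, so for V the derived state is '0', and for the remaining characters it is '1'.
I (derived state '1') is shared by B, E, and L — a synapomorphy uniting that clade.
II (derived state '1') is unique to E (autapomorphy; uninformative for grouping).
All ingroup taxa share the derived state '1' for III; it defines the ingroup but does not resolve relationships within it.
IV (derived state '1') is shared by B and E — a synapomorphy uniting that clade.
V groups B and M, which is incompatible with the clades supported by the remaining characters; treating it as convergent (homoplasy) costs fewer steps than any alternative tree.
VI: derived state '1' in M only — an autapomorphy, so it tells us nothing about relationships among taxa.
Most parsimonious ingroup topology: ((L,(E,B)),M).
B and E form a cherry on this tree, so they are sister taxa.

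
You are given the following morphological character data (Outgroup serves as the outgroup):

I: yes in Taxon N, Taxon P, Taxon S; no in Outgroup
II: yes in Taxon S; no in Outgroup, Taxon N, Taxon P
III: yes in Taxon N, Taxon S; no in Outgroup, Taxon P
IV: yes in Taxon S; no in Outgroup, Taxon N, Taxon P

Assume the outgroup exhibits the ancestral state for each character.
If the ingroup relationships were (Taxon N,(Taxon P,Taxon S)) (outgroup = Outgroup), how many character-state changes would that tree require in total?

Map each character onto (Taxon N,(Taxon P,Taxon S)) (rooted by Outgroup) and count the minimum state changes it requires (Fitch parsimony):
I: 1; II: 1; III: 2; IV: 1.
Total tree length = 5.

5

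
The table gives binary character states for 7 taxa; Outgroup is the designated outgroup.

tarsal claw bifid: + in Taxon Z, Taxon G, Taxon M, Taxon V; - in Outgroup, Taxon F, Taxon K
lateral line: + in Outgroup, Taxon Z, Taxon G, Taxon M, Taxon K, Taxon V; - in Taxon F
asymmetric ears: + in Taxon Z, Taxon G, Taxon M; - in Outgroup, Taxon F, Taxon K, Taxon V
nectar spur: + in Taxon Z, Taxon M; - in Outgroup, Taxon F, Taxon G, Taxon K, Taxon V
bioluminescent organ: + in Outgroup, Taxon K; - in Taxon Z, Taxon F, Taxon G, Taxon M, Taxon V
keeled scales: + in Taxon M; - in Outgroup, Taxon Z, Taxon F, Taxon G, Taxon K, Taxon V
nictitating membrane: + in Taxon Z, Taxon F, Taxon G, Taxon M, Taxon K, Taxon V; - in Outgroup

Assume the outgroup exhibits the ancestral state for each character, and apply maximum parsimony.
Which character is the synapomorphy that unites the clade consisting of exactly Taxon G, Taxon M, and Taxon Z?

asymmetric ears

Character polarity is set by the outgroup: the derived state is whichever differs from the outgroup's state, so for lateral line, bioluminescent organ the derived state is '-', and for the remaining characters it is '+'.
tarsal claw bifid: derived state '+' in Taxon G, Taxon M, Taxon V, and Taxon Z only — synapomorphy for {Taxon G, Taxon M, Taxon V, Taxon Z}.
lateral line (derived state '-') is unique to Taxon F (autapomorphy; uninformative for grouping).
asymmetric ears: derived state '+' in Taxon G, Taxon M, and Taxon Z only — synapomorphy for {Taxon G, Taxon M, Taxon Z}.
Only Taxon M and Taxon Z show the derived state '+' for nectar spur, supporting them as a clade.
bioluminescent organ (derived state '-') is shared by Taxon F, Taxon G, Taxon M, Taxon V, and Taxon Z — a synapomorphy uniting that clade.
keeled scales (derived state '+') is unique to Taxon M (autapomorphy; uninformative for grouping).
nictitating membrane (derived state '+') is shared by all ingroup taxa — unites the whole ingroup.
Most parsimonious ingroup topology: (((((Taxon Z,Taxon M),Taxon G),Taxon V),Taxon F),Taxon K).
The clade {Taxon G, Taxon M, Taxon Z} is supported by asymmetric ears: its derived state '+' occurs in exactly those taxa and in no other taxon (including the outgroup).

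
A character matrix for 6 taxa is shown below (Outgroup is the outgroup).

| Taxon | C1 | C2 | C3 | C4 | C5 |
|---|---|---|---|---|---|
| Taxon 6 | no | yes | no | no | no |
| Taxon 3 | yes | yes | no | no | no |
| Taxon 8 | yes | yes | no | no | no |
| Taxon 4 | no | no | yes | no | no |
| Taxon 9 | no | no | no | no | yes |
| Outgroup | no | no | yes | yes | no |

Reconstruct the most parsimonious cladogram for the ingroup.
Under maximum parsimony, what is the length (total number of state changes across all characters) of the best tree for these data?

5

Character polarity is set by the outgroup: the derived state is whichever differs from the outgroup's state, so for C3, C4 the derived state is 'no', and for the remaining characters it is 'yes'.
Only Taxon 3 and Taxon 8 show the derived state 'yes' for C1, supporting them as a clade.
C2: derived state 'yes' in Taxon 3, Taxon 6, and Taxon 8 only — synapomorphy for {Taxon 3, Taxon 6, Taxon 8}.
C3 (derived state 'no') is shared by Taxon 3, Taxon 6, Taxon 8, and Taxon 9 — a synapomorphy uniting that clade.
C4 (derived state 'no') is shared by all ingroup taxa — unites the whole ingroup.
C5 (derived state 'yes') is unique to Taxon 9 (autapomorphy; uninformative for grouping).
Most parsimonious ingroup topology: ((((Taxon 8,Taxon 3),Taxon 6),Taxon 9),Taxon 4).
Changes per character on this tree: C1: 1; C2: 1; C3: 1; C4: 1; C5: 1.
Total = 5.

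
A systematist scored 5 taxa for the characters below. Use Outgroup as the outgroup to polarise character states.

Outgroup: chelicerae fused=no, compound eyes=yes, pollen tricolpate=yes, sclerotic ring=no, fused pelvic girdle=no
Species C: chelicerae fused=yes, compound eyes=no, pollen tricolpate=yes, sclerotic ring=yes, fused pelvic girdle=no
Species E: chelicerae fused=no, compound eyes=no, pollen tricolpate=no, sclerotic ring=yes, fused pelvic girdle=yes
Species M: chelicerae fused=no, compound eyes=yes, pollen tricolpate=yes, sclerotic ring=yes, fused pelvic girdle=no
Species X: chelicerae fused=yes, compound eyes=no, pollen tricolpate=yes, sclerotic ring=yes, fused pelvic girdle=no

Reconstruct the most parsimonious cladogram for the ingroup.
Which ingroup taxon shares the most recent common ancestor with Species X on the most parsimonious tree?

Character polarity is set by the outgroup: the derived state is whichever differs from the outgroup's state, so for compound eyes, pollen tricolpate the derived state is 'no', and for the remaining characters it is 'yes'.
Only Species C and Species X show the derived state 'yes' for chelicerae fused, supporting them as a clade.
compound eyes (derived state 'no') is shared by Species C, Species E, and Species X — a synapomorphy uniting that clade.
pollen tricolpate (derived state 'no') is unique to Species E (autapomorphy; uninformative for grouping).
All ingroup taxa share the derived state 'yes' for sclerotic ring; it defines the ingroup but does not resolve relationships within it.
fused pelvic girdle: derived state 'yes' in Species E only — an autapomorphy, so it tells us nothing about relationships among taxa.
Most parsimonious ingroup topology: (((Species X,Species C),Species E),Species M).
Species X and Species C form a cherry on this tree, so they are sister taxa.

Species C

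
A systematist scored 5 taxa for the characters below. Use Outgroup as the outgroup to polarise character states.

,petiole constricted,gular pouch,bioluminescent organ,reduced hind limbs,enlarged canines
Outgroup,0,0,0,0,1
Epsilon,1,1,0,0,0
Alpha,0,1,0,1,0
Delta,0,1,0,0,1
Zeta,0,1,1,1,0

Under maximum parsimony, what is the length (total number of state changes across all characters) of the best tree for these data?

Character polarity is set by the outgroup: the derived state is whichever differs from the outgroup's state, so for enlarged canines the derived state is '0', and for the remaining characters it is '1'.
petiole constricted (derived state '1') is unique to Epsilon (autapomorphy; uninformative for grouping).
gular pouch (derived state '1') is shared by all ingroup taxa — unites the whole ingroup.
bioluminescent organ: derived state '1' in Zeta only — an autapomorphy, so it tells us nothing about relationships among taxa.
reduced hind limbs (derived state '1') is shared by Alpha and Zeta — a synapomorphy uniting that clade.
enlarged canines: derived state '0' in Alpha, Epsilon, and Zeta only — synapomorphy for {Alpha, Epsilon, Zeta}.
Most parsimonious ingroup topology: ((Epsilon,(Alpha,Zeta)),Delta).
Changes per character on this tree: petiole constricted: 1; gular pouch: 1; bioluminescent organ: 1; reduced hind limbs: 1; enlarged canines: 1.
Total = 5.

5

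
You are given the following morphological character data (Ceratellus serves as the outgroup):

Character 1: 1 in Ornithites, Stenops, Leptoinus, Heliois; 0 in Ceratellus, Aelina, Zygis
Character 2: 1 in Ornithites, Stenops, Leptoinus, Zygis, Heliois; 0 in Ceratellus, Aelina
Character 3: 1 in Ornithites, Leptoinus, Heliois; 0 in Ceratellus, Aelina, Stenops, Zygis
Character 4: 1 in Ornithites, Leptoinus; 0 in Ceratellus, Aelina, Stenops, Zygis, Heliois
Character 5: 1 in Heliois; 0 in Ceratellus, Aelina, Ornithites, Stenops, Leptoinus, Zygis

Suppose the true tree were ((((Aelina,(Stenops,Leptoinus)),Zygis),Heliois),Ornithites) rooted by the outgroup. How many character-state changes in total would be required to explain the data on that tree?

Map each character onto ((((Aelina,(Stenops,Leptoinus)),Zygis),Heliois),Ornithites) (rooted by Ceratellus) and count the minimum state changes it requires (Fitch parsimony):
Character 1: 3; Character 2: 2; Character 3: 3; Character 4: 2; Character 5: 1.
Total tree length = 11.

11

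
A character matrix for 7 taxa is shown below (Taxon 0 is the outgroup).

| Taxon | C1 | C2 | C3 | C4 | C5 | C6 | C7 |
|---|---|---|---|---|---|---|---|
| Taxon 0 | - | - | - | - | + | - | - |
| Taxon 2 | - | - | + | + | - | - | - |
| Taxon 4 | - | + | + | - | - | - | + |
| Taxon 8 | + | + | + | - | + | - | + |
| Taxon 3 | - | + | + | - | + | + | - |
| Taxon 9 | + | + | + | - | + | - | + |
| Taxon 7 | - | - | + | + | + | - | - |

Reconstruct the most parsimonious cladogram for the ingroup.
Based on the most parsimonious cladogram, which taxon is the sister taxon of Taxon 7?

Taxon 2

Character polarity is set by the outgroup: the derived state is whichever differs from the outgroup's state, so for C5 the derived state is '-', and for the remaining characters it is '+'.
Only Taxon 8 and Taxon 9 show the derived state '+' for C1, supporting them as a clade.
C2 (derived state '+') is shared by Taxon 3, Taxon 4, Taxon 8, and Taxon 9 — a synapomorphy uniting that clade.
C3 (derived state '+') is shared by all ingroup taxa — unites the whole ingroup.
C4: derived state '+' in Taxon 2 and Taxon 7 only — synapomorphy for {Taxon 2, Taxon 7}.
C5 groups Taxon 2 and Taxon 4, which is incompatible with the clades supported by the remaining characters; treating it as convergent (homoplasy) costs fewer steps than any alternative tree.
C6: derived state '+' in Taxon 3 only — an autapomorphy, so it tells us nothing about relationships among taxa.
C7: derived state '+' in Taxon 4, Taxon 8, and Taxon 9 only — synapomorphy for {Taxon 4, Taxon 8, Taxon 9}.
Most parsimonious ingroup topology: ((Taxon 2,Taxon 7),((Taxon 4,(Taxon 8,Taxon 9)),Taxon 3)).
Taxon 7 and Taxon 2 form a cherry on this tree, so they are sister taxa.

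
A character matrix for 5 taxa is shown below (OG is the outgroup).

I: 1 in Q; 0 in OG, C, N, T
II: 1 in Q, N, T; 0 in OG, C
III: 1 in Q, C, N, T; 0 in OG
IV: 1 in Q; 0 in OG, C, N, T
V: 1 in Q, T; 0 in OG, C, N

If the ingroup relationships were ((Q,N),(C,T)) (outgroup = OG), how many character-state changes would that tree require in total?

Map each character onto ((Q,N),(C,T)) (rooted by OG) and count the minimum state changes it requires (Fitch parsimony):
I: 1; II: 2; III: 1; IV: 1; V: 2.
Total tree length = 7.

7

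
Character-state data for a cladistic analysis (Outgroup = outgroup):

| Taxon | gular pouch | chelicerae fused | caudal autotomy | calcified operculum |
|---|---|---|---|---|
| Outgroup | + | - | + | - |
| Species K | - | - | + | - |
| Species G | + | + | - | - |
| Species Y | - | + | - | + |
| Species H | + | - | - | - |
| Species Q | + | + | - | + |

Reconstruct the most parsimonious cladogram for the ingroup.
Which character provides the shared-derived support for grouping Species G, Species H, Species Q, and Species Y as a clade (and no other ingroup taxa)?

caudal autotomy

Character polarity is set by the outgroup: the derived state is whichever differs from the outgroup's state, so for gular pouch, caudal autotomy the derived state is '-', and for the remaining characters it is '+'.
gular pouch (state '-') occurs in Species K and Species Y but conflicts with the nesting implied by the other characters — most parsimoniously interpreted as homoplasy.
chelicerae fused: derived state '+' in Species G, Species Q, and Species Y only — synapomorphy for {Species G, Species Q, Species Y}.
caudal autotomy: derived state '-' in Species G, Species H, Species Q, and Species Y only — synapomorphy for {Species G, Species H, Species Q, Species Y}.
calcified operculum: derived state '+' in Species Q and Species Y only — synapomorphy for {Species Q, Species Y}.
Most parsimonious ingroup topology: (Species K,((Species G,(Species Y,Species Q)),Species H)).
The clade {Species G, Species H, Species Q, Species Y} is supported by caudal autotomy: its derived state '-' occurs in exactly those taxa and in no other taxon (including the outgroup).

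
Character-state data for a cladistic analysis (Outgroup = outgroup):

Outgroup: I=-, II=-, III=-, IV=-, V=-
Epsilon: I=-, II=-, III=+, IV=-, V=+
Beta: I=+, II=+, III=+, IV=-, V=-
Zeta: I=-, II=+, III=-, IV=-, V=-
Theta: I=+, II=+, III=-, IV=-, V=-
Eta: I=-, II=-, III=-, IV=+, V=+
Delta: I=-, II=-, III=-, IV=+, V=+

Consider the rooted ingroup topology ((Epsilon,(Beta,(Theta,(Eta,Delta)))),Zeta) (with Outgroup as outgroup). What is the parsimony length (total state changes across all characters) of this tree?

10

Map each character onto ((Epsilon,(Beta,(Theta,(Eta,Delta)))),Zeta) (rooted by Outgroup) and count the minimum state changes it requires (Fitch parsimony):
I: 2; II: 3; III: 2; IV: 1; V: 2.
Total tree length = 10.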